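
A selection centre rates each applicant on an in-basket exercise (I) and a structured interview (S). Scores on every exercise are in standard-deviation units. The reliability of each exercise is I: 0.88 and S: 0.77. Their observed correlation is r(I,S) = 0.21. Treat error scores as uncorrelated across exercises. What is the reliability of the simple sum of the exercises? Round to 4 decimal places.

0.8554

Var(I+S) = 2 + 2·[0.21] = 2 + 0.42 = 2.42.
Under uncorrelated errors the observed covariances equal the true-score covariances, so only the own-variance terms attenuate.
True-score variance = [0.88 + 0.77] + 0.42 = 1.65 + 0.42 = 2.07.
Reliability = 2.07 / 2.42 = 0.8554.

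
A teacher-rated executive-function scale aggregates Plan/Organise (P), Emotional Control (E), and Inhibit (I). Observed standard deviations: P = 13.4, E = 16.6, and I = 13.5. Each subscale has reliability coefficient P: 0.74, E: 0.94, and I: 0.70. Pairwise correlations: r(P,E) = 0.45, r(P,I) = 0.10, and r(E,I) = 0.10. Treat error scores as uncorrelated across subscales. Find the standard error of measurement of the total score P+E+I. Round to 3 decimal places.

Var(total) = 637.37 + 281.196 = 918.566.
True-score variance = 519.476 + 281.196 = 800.672, so reliability = 0.8717.
Error variance = 918.566 − 800.672 = 117.894; SEM = √117.894 = 10.858.

10.858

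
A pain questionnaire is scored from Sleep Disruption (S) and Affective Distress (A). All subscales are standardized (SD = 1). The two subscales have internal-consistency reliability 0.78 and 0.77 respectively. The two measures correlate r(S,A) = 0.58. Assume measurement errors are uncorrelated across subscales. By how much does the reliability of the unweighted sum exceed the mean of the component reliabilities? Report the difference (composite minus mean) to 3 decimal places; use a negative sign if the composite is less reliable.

0.083

Var(sum) = 2 + 1.16 = 3.16; true-score variance = 1.55 + 1.16 = 2.71; composite reliability = 0.8576.
Mean component reliability = 0.7750.
Difference = 0.8576 − 0.7750 = 0.083.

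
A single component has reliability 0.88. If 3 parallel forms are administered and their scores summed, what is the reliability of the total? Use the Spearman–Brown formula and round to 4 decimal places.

ρ_k = kρ / (1 + (k−1)ρ) = 3·0.88 / (1 + 2·0.88) = 2.640 / 2.760 = 0.9565.

0.9565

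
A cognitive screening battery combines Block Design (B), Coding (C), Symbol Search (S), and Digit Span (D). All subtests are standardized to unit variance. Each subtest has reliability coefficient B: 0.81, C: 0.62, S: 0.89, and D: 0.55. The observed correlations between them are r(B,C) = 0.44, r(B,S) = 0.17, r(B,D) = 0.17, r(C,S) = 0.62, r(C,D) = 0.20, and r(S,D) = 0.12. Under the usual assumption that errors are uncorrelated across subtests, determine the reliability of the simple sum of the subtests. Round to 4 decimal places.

Var(B+C+S+D) = 4 + 2·[0.44 + 0.17 + 0.17 + 0.62 + 0.20 + 0.12] = 4 + 3.44 = 7.44.
Because errors are independent across components, Cov(Tᵢ,Tⱼ) = Cov(Xᵢ,Xⱼ); the off-diagonal part of the true-score variance is the same as above.
True-score variance = [0.81 + 0.62 + 0.89 + 0.55] + 3.44 = 2.87 + 3.44 = 6.31.
Reliability = 6.31 / 7.44 = 0.8481.

0.8481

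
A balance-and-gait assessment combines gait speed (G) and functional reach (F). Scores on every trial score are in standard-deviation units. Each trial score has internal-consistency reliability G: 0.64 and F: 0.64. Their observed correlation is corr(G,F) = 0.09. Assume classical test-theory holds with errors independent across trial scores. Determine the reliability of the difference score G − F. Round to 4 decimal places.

0.6044

Var(G−F) = 1 + 1 − 2·0.09 = 2 − 0.18 = 1.82.
Under uncorrelated errors the observed covariances equal the true-score covariances, so only the own-variance terms attenuate.
True-score variance = [0.64 + 0.64] − 0.18 = 1.28 − 0.18 = 1.1.
Reliability = 1.1 / 1.82 = 0.6044.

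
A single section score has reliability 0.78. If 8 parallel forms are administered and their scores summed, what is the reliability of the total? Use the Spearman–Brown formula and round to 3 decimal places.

ρ_k = kρ / (1 + (k−1)ρ) = 8·0.78 / (1 + 7·0.78) = 6.240 / 6.460 = 0.966.

0.966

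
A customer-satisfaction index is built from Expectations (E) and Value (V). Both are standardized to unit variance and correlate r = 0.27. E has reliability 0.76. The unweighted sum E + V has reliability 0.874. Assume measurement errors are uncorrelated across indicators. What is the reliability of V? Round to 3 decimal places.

0.920

Var(E+V) = 2 + 2·0.27 = 2.540.
True-score variance = ρ_E + ρ_V + 2·0.27, so 0.874 = (0.76 + ρ_V + 0.54) / 2.540.
ρ_V = 0.874·2.540 − 0.76 − 0.54 = 0.920.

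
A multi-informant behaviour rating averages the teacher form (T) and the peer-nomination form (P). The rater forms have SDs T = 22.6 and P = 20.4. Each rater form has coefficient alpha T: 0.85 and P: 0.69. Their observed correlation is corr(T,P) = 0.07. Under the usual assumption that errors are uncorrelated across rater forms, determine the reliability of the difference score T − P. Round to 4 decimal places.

Var(T−P) = 22.6² + 20.4² − 2·22.6·20.4·0.07 = 926.92 − 64.5456 = 862.374.
With uncorrelated errors the cross-covariances are all true-score covariance, so they carry over unchanged; only the diagonal terms shrink to ρᵢσᵢ².
True-score variance = [22.6²·0.85 + 20.4²·0.69] − 64.5456 = 721.296 − 64.5456 = 656.751.
Reliability = 656.751 / 862.374 = 0.7616.

0.7616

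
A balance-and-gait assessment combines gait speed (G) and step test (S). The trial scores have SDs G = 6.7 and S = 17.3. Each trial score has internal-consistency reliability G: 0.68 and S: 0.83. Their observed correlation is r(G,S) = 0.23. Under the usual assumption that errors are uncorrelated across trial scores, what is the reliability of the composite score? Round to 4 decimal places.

0.8359

Var(G+S) = 6.7² + 17.3² + 2·[6.7·17.3·0.23] = 344.18 + 53.3186 = 397.499.
Because errors are independent across components, Cov(Tᵢ,Tⱼ) = Cov(Xᵢ,Xⱼ); the off-diagonal part of the true-score variance is the same as above.
True-score variance = [6.7²·0.68 + 17.3²·0.83] + 53.3186 = 278.936 + 53.3186 = 332.255.
Reliability = 332.255 / 397.499 = 0.8359.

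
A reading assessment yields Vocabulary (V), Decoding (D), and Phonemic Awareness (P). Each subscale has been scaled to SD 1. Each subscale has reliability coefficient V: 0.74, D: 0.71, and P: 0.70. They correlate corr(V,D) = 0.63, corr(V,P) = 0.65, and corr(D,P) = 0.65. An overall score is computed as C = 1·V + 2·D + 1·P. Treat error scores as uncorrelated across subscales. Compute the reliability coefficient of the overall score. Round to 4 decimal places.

0.8615

Var(C) = 1 + 2² + 1 + 2·[2·0.63 + 0.65 + 2·0.65] = 6 + 6.42 = 12.42.
With uncorrelated errors the cross-covariances are all true-score covariance, so they carry over unchanged; only the diagonal terms shrink to ρᵢσᵢ².
True-score variance = [0.74 + 2²·0.71 + 0.70] + 6.42 = 4.28 + 6.42 = 10.7.
Reliability = 10.7 / 12.42 = 0.8615.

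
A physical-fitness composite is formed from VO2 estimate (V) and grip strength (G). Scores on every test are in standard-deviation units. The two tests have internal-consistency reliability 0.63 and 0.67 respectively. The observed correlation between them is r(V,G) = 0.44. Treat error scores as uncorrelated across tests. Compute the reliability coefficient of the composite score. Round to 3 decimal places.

0.757

Var(V+G) = 2 + 2·[0.44] = 2 + 0.88 = 2.88.
With uncorrelated errors the cross-covariances are all true-score covariance, so they carry over unchanged; only the diagonal terms shrink to ρᵢσᵢ².
True-score variance = [0.63 + 0.67] + 0.88 = 1.3 + 0.88 = 2.18.
Reliability = 2.18 / 2.88 = 0.757.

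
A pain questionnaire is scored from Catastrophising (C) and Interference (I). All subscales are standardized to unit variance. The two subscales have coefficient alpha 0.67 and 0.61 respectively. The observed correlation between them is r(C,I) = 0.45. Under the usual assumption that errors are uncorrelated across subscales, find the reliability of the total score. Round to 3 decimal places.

Var(C+I) = 2 + 2·[0.45] = 2 + 0.9 = 2.9.
Under uncorrelated errors the observed covariances equal the true-score covariances, so only the own-variance terms attenuate.
True-score variance = [0.67 + 0.61] + 0.9 = 1.28 + 0.9 = 2.18.
Reliability = 2.18 / 2.9 = 0.752.

0.752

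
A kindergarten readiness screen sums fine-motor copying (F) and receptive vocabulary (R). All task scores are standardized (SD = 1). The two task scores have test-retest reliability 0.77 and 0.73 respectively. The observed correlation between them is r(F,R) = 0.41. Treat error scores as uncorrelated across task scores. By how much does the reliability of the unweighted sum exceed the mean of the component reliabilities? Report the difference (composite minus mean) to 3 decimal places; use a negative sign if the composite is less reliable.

Var(sum) = 2 + 0.82 = 2.82; true-score variance = 1.5 + 0.82 = 2.32; composite reliability = 0.8227.
Mean component reliability = 0.7500.
Difference = 0.8227 − 0.7500 = 0.073.

0.073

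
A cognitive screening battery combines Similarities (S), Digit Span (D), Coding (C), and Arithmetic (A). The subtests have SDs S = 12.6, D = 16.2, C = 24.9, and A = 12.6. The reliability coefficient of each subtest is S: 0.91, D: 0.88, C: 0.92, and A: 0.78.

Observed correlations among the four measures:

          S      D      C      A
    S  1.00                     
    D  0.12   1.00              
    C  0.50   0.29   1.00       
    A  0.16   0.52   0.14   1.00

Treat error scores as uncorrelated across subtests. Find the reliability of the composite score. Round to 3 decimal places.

Var(S+D+C+A) = 12.6² + 16.2² + 24.9² + 12.6² + 2·[12.6·16.2·0.12 + 12.6·24.9·0.50 + 12.6·12.6·0.16 + 16.2·24.9·0.29 + 16.2·12.6·0.52 + 24.9·12.6·0.14] = 1199.97 + 947.624 = 2147.59.
With uncorrelated errors the cross-covariances are all true-score covariance, so they carry over unchanged; only the diagonal terms shrink to ρᵢσᵢ².
True-score variance = [12.6²·0.91 + 16.2²·0.88 + 24.9²·0.92 + 12.6²·0.78] + 947.624 = 1069.66 + 947.624 = 2017.29.
Reliability = 2017.29 / 2147.59 = 0.939.

0.939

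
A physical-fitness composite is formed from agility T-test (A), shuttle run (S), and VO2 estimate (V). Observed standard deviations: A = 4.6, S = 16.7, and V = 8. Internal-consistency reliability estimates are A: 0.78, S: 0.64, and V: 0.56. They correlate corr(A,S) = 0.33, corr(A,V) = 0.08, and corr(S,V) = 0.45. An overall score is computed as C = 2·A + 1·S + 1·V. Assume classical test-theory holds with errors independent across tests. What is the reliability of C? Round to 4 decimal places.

Var(C) = 2²·4.6² + 16.7² + 8² + 2·[2·4.6·16.7·0.33 + 2·4.6·8·0.08 + 16.7·8·0.45] = 427.53 + 233.418 = 660.948.
Because errors are independent across components, Cov(Tᵢ,Tⱼ) = Cov(Xᵢ,Xⱼ); the off-diagonal part of the true-score variance is the same as above.
True-score variance = [2²·4.6²·0.78 + 16.7²·0.64 + 8²·0.56] + 233.418 = 280.349 + 233.418 = 513.767.
Reliability = 513.767 / 660.948 = 0.7773.

0.7773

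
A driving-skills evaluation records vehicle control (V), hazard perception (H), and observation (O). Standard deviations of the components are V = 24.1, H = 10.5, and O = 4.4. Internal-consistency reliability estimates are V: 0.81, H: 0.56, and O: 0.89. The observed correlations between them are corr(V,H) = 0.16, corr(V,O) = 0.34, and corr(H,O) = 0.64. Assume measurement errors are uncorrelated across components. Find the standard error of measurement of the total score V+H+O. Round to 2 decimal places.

12.69

Var(total) = 710.42 + 212.219 = 922.639.
True-score variance = 549.427 + 212.219 = 761.646, so reliability = 0.8255.
Error variance = 922.639 − 761.646 = 160.993; SEM = √160.993 = 12.69.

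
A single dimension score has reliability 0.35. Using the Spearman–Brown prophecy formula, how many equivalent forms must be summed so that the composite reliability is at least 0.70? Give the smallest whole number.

5

k ≥ ρ*(1−ρ₁)/(ρ₁(1−ρ*)) = 0.70·0.65 / (0.35·0.30) = 4.333.
Smallest integer k = 5.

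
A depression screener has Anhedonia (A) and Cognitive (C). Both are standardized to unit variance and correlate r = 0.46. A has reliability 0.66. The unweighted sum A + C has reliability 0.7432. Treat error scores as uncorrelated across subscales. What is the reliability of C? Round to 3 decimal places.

0.590

Var(A+C) = 2 + 2·0.46 = 2.920.
True-score variance = ρ_A + ρ_C + 2·0.46, so 0.7432 = (0.66 + ρ_C + 0.92) / 2.920.
ρ_C = 0.7432·2.920 − 0.66 − 0.92 = 0.590.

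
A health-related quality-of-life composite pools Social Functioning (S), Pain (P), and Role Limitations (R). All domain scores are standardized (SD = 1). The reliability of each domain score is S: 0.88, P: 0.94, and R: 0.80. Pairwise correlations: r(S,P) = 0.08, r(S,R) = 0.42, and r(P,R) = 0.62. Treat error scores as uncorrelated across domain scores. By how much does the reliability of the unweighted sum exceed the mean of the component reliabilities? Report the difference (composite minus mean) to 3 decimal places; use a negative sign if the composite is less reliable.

Var(sum) = 3 + 2.24 = 5.24; true-score variance = 2.62 + 2.24 = 4.86; composite reliability = 0.9275.
Mean component reliability = 0.8733.
Difference = 0.9275 − 0.8733 = 0.054.

0.054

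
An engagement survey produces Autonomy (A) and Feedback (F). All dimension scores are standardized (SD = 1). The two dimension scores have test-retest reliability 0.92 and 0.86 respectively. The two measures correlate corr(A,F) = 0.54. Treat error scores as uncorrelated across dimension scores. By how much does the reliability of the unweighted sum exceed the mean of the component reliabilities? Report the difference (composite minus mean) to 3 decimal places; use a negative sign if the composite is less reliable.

Var(sum) = 2 + 1.08 = 3.08; true-score variance = 1.78 + 1.08 = 2.86; composite reliability = 0.9286.
Mean component reliability = 0.8900.
Difference = 0.9286 − 0.8900 = 0.039.

0.039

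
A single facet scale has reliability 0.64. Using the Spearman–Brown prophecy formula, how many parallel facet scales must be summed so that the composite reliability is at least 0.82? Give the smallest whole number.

k ≥ ρ*(1−ρ₁)/(ρ₁(1−ρ*)) = 0.82·0.36 / (0.64·0.18) = 2.562.
Smallest integer k = 3.

3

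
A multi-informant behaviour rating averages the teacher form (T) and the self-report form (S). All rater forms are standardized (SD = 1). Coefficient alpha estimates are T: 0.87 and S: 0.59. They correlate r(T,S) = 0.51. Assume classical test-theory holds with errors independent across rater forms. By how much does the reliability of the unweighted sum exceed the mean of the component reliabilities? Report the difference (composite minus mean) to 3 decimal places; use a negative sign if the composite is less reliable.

Var(sum) = 2 + 1.02 = 3.02; true-score variance = 1.46 + 1.02 = 2.48; composite reliability = 0.8212.
Mean component reliability = 0.7300.
Difference = 0.8212 − 0.7300 = 0.091.

0.091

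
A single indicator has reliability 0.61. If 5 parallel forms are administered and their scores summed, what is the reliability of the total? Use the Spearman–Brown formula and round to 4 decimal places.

0.8866

ρ_k = kρ / (1 + (k−1)ρ) = 5·0.61 / (1 + 4·0.61) = 3.050 / 3.440 = 0.8866.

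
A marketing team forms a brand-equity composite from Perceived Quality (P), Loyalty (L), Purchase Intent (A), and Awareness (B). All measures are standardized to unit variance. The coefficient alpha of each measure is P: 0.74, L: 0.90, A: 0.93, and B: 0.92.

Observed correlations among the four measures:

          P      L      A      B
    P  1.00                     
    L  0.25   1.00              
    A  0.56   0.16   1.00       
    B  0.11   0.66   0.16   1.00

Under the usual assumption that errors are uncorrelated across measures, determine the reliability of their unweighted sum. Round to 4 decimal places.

Var(P+L+A+B) = 4 + 2·[0.25 + 0.56 + 0.11 + 0.16 + 0.66 + 0.16] = 4 + 3.8 = 7.8.
Under uncorrelated errors the observed covariances equal the true-score covariances, so only the own-variance terms attenuate.
True-score variance = [0.74 + 0.90 + 0.93 + 0.92] + 3.8 = 3.49 + 3.8 = 7.29.
Reliability = 7.29 / 7.8 = 0.9346.

0.9346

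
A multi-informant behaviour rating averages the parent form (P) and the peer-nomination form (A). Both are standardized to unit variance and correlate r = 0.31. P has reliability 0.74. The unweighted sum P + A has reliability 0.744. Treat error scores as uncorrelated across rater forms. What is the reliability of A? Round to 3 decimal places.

0.589

Var(P+A) = 2 + 2·0.31 = 2.620.
True-score variance = ρ_P + ρ_A + 2·0.31, so 0.744 = (0.74 + ρ_A + 0.62) / 2.620.
ρ_A = 0.744·2.620 − 0.74 − 0.62 = 0.589.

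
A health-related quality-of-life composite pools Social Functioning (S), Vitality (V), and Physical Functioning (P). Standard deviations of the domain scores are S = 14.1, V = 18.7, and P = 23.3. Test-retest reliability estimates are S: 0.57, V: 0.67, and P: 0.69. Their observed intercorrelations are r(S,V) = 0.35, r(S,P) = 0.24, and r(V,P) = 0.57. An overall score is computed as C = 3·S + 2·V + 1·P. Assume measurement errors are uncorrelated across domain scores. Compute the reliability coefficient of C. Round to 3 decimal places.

0.778

Var(C) = 3²·14.1² + 2²·18.7² + 23.3² + 2·[6·14.1·18.7·0.35 + 3·14.1·23.3·0.24 + 2·18.7·23.3·0.57] = 3730.94 + 2573.92 = 6304.86.
Because errors are independent across components, Cov(Tᵢ,Tⱼ) = Cov(Xᵢ,Xⱼ); the off-diagonal part of the true-score variance is the same as above.
True-score variance = [3²·14.1²·0.57 + 2²·18.7²·0.67 + 23.3²·0.69] + 2573.92 = 2331.66 + 2573.92 = 4905.57.
Reliability = 4905.57 / 6304.86 = 0.778.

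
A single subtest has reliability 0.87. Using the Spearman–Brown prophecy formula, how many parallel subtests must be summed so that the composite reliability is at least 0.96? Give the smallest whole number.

4

k ≥ ρ*(1−ρ₁)/(ρ₁(1−ρ*)) = 0.96·0.13 / (0.87·0.04) = 3.586.
Smallest integer k = 4.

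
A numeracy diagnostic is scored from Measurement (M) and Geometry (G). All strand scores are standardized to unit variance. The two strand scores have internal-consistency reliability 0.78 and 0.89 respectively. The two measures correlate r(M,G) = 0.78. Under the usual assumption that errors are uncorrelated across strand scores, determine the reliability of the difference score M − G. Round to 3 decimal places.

Var(M−G) = 1 + 1 − 2·0.78 = 2 − 1.56 = 0.44.
Because errors are independent across components, Cov(Tᵢ,Tⱼ) = Cov(Xᵢ,Xⱼ); the off-diagonal part of the true-score variance is the same as above.
True-score variance = [0.78 + 0.89] − 1.56 = 1.67 − 1.56 = 0.11.
Reliability = 0.11 / 0.44 = 0.250.

0.250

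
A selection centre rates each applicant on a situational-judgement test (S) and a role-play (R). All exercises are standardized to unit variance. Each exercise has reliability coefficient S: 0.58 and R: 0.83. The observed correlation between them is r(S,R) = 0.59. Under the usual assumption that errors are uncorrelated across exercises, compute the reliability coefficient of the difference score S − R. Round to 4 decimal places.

Var(S−R) = 1 + 1 − 2·0.59 = 2 − 1.18 = 0.82.
Because errors are independent across components, Cov(Tᵢ,Tⱼ) = Cov(Xᵢ,Xⱼ); the off-diagonal part of the true-score variance is the same as above.
True-score variance = [0.58 + 0.83] − 1.18 = 1.41 − 1.18 = 0.23.
Reliability = 0.23 / 0.82 = 0.2805.

0.2805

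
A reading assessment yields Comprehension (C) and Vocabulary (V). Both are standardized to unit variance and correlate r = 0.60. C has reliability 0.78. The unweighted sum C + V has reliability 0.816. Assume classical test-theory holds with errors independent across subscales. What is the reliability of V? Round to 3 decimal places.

0.631

Var(C+V) = 2 + 2·0.60 = 3.200.
True-score variance = ρ_C + ρ_V + 2·0.60, so 0.816 = (0.78 + ρ_V + 1.20) / 3.200.
ρ_V = 0.816·3.200 − 0.78 − 1.20 = 0.631.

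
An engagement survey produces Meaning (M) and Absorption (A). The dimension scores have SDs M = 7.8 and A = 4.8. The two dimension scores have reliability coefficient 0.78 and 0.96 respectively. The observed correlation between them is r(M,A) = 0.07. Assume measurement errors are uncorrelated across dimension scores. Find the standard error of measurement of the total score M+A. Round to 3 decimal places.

3.782

Var(total) = 83.88 + 5.2416 = 89.1216.
True-score variance = 69.5736 + 5.2416 = 74.8152, so reliability = 0.8395.
Error variance = 89.1216 − 74.8152 = 14.3064; SEM = √14.3064 = 3.782.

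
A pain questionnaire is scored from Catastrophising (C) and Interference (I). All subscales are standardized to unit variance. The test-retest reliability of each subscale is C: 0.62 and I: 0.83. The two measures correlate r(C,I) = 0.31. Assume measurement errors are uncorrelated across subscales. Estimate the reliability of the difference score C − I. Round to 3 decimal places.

Var(C−I) = 1 + 1 − 2·0.31 = 2 − 0.62 = 1.38.
With uncorrelated errors the cross-covariances are all true-score covariance, so they carry over unchanged; only the diagonal terms shrink to ρᵢσᵢ².
True-score variance = [0.62 + 0.83] − 0.62 = 1.45 − 0.62 = 0.83.
Reliability = 0.83 / 1.38 = 0.601.

0.601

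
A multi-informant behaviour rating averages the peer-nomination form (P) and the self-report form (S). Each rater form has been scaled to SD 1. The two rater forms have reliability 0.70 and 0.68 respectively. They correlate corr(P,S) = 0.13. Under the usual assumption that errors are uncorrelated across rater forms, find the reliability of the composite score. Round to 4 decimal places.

0.7257

Var(P+S) = 2 + 2·[0.13] = 2 + 0.26 = 2.26.
Because errors are independent across components, Cov(Tᵢ,Tⱼ) = Cov(Xᵢ,Xⱼ); the off-diagonal part of the true-score variance is the same as above.
True-score variance = [0.70 + 0.68] + 0.26 = 1.38 + 0.26 = 1.64.
Reliability = 1.64 / 2.26 = 0.7257.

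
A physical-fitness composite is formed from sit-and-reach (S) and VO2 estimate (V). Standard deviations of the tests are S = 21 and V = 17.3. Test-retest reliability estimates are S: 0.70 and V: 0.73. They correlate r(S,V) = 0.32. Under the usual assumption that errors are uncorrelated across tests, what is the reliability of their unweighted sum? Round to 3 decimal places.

0.781

Var(S+V) = 21² + 17.3² + 2·[21·17.3·0.32] = 740.29 + 232.512 = 972.802.
With uncorrelated errors the cross-covariances are all true-score covariance, so they carry over unchanged; only the diagonal terms shrink to ρᵢσᵢ².
True-score variance = [21²·0.70 + 17.3²·0.73] + 232.512 = 527.182 + 232.512 = 759.694.
Reliability = 759.694 / 972.802 = 0.781.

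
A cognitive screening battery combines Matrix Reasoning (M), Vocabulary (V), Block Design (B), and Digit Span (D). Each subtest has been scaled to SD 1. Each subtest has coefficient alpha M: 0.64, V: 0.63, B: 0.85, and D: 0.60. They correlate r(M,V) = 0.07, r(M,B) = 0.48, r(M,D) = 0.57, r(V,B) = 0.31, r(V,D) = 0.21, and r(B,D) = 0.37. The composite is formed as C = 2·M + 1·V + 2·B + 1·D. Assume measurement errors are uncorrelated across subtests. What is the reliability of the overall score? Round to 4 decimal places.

0.8562

Var(C) = 2² + 1 + 2² + 1 + 2·[2·0.07 + 4·0.48 + 2·0.57 + 2·0.31 + 0.21 + 2·0.37] = 10 + 9.54 = 19.54.
Under uncorrelated errors the observed covariances equal the true-score covariances, so only the own-variance terms attenuate.
True-score variance = [2²·0.64 + 0.63 + 2²·0.85 + 0.60] + 9.54 = 7.19 + 9.54 = 16.73.
Reliability = 16.73 / 19.54 = 0.8562.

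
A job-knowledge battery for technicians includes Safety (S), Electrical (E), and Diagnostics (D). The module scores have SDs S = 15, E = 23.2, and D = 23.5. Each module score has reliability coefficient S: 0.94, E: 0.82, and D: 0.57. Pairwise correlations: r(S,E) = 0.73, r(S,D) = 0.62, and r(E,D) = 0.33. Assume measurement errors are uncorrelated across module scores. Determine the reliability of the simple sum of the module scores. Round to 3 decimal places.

Var(S+E+D) = 15² + 23.2² + 23.5² + 2·[15·23.2·0.73 + 15·23.5·0.62 + 23.2·23.5·0.33] = 1315.49 + 1305.01 = 2620.5.
With uncorrelated errors the cross-covariances are all true-score covariance, so they carry over unchanged; only the diagonal terms shrink to ρᵢσᵢ².
True-score variance = [15²·0.94 + 23.2²·0.82 + 23.5²·0.57] + 1305.01 = 967.639 + 1305.01 = 2272.65.
Reliability = 2272.65 / 2620.5 = 0.867.

0.867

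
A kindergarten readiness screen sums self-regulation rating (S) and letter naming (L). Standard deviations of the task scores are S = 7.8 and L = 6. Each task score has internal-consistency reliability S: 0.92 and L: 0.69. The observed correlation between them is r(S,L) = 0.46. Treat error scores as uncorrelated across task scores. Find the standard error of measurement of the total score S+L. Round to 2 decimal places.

Var(total) = 96.84 + 43.056 = 139.896.
True-score variance = 80.8128 + 43.056 = 123.869, so reliability = 0.8854.
Error variance = 139.896 − 123.869 = 16.0272; SEM = √16.0272 = 4.00.

4.00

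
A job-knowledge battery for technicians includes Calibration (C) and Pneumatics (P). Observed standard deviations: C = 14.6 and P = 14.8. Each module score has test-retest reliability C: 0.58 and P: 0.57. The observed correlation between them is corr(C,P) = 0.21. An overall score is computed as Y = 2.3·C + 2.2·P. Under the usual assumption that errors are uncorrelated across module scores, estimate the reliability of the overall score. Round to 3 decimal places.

0.649

Var(Y) = 2.3²·14.6² + 2.2²·14.8² + 2·[5.06·14.6·14.8·0.21] = 2187.77 + 459.213 = 2646.98.
Under uncorrelated errors the observed covariances equal the true-score covariances, so only the own-variance terms attenuate.
True-score variance = [2.3²·14.6²·0.58 + 2.2²·14.8²·0.57] + 459.213 = 1258.31 + 459.213 = 1717.52.
Reliability = 1717.52 / 2646.98 = 0.649.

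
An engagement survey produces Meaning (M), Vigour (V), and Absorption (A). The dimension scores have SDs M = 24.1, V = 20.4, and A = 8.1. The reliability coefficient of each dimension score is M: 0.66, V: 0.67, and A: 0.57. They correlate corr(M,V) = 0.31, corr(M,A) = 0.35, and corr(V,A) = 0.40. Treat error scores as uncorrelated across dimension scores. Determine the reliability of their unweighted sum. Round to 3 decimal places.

Var(M+V+A) = 24.1² + 20.4² + 8.1² + 2·[24.1·20.4·0.31 + 24.1·8.1·0.35 + 20.4·8.1·0.40] = 1062.58 + 573.656 = 1636.24.
Because errors are independent across components, Cov(Tᵢ,Tⱼ) = Cov(Xᵢ,Xⱼ); the off-diagonal part of the true-score variance is the same as above.
True-score variance = [24.1²·0.66 + 20.4²·0.67 + 8.1²·0.57] + 573.656 = 699.56 + 573.656 = 1273.22.
Reliability = 1273.22 / 1636.24 = 0.778.

0.778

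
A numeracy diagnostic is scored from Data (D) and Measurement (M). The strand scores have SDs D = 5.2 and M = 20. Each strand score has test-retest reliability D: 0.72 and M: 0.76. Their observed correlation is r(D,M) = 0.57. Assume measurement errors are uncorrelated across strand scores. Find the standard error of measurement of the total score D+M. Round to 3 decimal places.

Var(total) = 427.04 + 118.56 = 545.6.
True-score variance = 323.469 + 118.56 = 442.029, so reliability = 0.8102.
Error variance = 545.6 − 442.029 = 103.571; SEM = √103.571 = 10.177.

10.177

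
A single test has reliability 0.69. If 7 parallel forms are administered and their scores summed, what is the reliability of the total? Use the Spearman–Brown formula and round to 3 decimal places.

0.940

ρ_k = kρ / (1 + (k−1)ρ) = 7·0.69 / (1 + 6·0.69) = 4.830 / 5.140 = 0.940.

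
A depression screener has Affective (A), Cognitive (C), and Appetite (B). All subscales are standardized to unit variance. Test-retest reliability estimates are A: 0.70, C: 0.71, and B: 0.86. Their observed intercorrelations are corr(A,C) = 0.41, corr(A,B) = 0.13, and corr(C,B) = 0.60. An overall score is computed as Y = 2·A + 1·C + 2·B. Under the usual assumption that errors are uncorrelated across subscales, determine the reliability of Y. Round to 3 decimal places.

Var(Y) = 2² + 1 + 2² + 2·[2·0.41 + 4·0.13 + 2·0.60] = 9 + 5.08 = 14.08.
Under uncorrelated errors the observed covariances equal the true-score covariances, so only the own-variance terms attenuate.
True-score variance = [2²·0.70 + 0.71 + 2²·0.86] + 5.08 = 6.95 + 5.08 = 12.03.
Reliability = 12.03 / 14.08 = 0.854.

0.854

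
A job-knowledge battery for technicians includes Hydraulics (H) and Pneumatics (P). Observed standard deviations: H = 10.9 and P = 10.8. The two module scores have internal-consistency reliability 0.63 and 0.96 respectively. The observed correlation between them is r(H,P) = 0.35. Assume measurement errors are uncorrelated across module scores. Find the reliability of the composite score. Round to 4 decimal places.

0.8470

Var(H+P) = 10.9² + 10.8² + 2·[10.9·10.8·0.35] = 235.45 + 82.404 = 317.854.
Under uncorrelated errors the observed covariances equal the true-score covariances, so only the own-variance terms attenuate.
True-score variance = [10.9²·0.63 + 10.8²·0.96] + 82.404 = 186.825 + 82.404 = 269.229.
Reliability = 269.229 / 317.854 = 0.8470.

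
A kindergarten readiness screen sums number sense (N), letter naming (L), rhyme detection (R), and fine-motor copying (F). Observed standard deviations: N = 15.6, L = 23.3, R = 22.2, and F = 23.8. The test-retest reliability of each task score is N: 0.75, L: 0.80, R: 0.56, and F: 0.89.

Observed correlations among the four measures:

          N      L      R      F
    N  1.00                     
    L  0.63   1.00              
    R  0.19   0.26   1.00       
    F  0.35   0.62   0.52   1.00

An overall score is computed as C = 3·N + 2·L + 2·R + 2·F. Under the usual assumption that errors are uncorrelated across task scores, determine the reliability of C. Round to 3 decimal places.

Var(C) = 3²·15.6² + 2²·23.3² + 2²·22.2² + 2²·23.8² + 2·[6·15.6·23.3·0.63 + 6·15.6·22.2·0.19 + 6·15.6·23.8·0.35 + 4·23.3·22.2·0.26 + 4·23.3·23.8·0.62 + 4·22.2·23.8·0.52] = 8598.92 + 11121.3 = 19720.2.
Because errors are independent across components, Cov(Tᵢ,Tⱼ) = Cov(Xᵢ,Xⱼ); the off-diagonal part of the true-score variance is the same as above.
True-score variance = [3²·15.6²·0.75 + 2²·23.3²·0.80 + 2²·22.2²·0.56 + 2²·23.8²·0.89] + 11121.3 = 6500.42 + 11121.3 = 17621.7.
Reliability = 17621.7 / 19720.2 = 0.894.

0.894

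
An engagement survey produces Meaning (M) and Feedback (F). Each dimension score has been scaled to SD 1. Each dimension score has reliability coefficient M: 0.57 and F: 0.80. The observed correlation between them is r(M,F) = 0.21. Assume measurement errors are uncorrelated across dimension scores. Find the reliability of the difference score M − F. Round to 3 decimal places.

Var(M−F) = 1 + 1 − 2·0.21 = 2 − 0.42 = 1.58.
Because errors are independent across components, Cov(Tᵢ,Tⱼ) = Cov(Xᵢ,Xⱼ); the off-diagonal part of the true-score variance is the same as above.
True-score variance = [0.57 + 0.80] − 0.42 = 1.37 − 0.42 = 0.95.
Reliability = 0.95 / 1.58 = 0.601.

0.601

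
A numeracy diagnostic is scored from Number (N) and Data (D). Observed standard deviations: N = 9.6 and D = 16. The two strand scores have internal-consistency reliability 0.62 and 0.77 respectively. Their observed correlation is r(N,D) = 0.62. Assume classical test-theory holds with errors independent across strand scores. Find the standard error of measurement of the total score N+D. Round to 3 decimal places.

Var(total) = 348.16 + 190.464 = 538.624.
True-score variance = 254.259 + 190.464 = 444.723, so reliability = 0.8257.
Error variance = 538.624 − 444.723 = 93.9008; SEM = √93.9008 = 9.690.

9.690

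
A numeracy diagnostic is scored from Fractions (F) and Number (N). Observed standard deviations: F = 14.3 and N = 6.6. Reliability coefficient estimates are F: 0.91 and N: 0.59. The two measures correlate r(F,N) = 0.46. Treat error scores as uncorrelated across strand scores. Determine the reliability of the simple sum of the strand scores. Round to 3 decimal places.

Var(F+N) = 14.3² + 6.6² + 2·[14.3·6.6·0.46] = 248.05 + 86.8296 = 334.88.
Under uncorrelated errors the observed covariances equal the true-score covariances, so only the own-variance terms attenuate.
True-score variance = [14.3²·0.91 + 6.6²·0.59] + 86.8296 = 211.786 + 86.8296 = 298.616.
Reliability = 298.616 / 334.88 = 0.892.

0.892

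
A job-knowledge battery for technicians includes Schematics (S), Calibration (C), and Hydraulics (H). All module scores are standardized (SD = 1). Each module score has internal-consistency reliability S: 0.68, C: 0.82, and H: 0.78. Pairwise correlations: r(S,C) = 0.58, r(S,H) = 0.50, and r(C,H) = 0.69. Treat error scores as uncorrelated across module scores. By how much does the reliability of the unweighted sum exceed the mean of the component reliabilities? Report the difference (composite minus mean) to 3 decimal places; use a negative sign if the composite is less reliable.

0.130

Var(sum) = 3 + 3.54 = 6.54; true-score variance = 2.28 + 3.54 = 5.82; composite reliability = 0.8899.
Mean component reliability = 0.7600.
Difference = 0.8899 − 0.7600 = 0.130.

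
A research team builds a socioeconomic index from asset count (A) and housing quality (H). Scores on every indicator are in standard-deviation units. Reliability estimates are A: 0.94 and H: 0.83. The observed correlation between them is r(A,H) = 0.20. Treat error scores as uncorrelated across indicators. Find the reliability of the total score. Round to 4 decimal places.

Var(A+H) = 2 + 2·[0.20] = 2 + 0.4 = 2.4.
Because errors are independent across components, Cov(Tᵢ,Tⱼ) = Cov(Xᵢ,Xⱼ); the off-diagonal part of the true-score variance is the same as above.
True-score variance = [0.94 + 0.83] + 0.4 = 1.77 + 0.4 = 2.17.
Reliability = 2.17 / 2.4 = 0.9042.

0.9042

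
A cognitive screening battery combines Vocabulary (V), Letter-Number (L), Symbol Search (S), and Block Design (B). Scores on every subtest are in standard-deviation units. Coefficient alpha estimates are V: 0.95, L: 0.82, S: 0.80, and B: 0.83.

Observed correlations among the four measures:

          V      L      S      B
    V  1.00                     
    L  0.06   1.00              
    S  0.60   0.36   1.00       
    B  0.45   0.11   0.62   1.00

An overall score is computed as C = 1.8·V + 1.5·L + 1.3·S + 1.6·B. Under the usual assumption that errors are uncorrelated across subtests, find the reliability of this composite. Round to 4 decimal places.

Var(C) = 1.8² + 1.5² + 1.3² + 1.6² + 2·[2.7·0.06 + 2.34·0.60 + 2.88·0.45 + 1.95·0.36 + 2.4·0.11 + 2.08·0.62] = 9.74 + 10.2352 = 19.9752.
Under uncorrelated errors the observed covariances equal the true-score covariances, so only the own-variance terms attenuate.
True-score variance = [1.8²·0.95 + 1.5²·0.82 + 1.3²·0.80 + 1.6²·0.83] + 10.2352 = 8.3998 + 10.2352 = 18.635.
Reliability = 18.635 / 19.9752 = 0.9329.

0.9329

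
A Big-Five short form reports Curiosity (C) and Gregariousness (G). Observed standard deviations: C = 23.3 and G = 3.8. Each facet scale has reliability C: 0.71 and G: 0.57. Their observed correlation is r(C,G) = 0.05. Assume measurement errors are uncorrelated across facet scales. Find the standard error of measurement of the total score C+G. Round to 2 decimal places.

12.79

Var(total) = 557.33 + 8.854 = 566.184.
True-score variance = 393.683 + 8.854 = 402.537, so reliability = 0.7110.
Error variance = 566.184 − 402.537 = 163.647; SEM = √163.647 = 12.79.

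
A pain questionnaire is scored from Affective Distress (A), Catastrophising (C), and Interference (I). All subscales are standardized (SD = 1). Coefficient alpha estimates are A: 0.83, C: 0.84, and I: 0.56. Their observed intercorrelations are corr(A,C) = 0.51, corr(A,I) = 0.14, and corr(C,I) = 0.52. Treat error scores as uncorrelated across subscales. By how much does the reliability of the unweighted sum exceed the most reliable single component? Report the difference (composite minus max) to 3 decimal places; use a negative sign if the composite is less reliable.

Var(sum) = 3 + 2.34 = 5.34; true-score variance = 2.23 + 2.34 = 4.57; composite reliability = 0.8558.
Max component reliability = 0.8400.
Difference = 0.8558 − 0.8400 = 0.016.

0.016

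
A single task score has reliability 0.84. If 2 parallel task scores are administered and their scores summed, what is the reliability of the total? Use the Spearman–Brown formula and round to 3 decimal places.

0.913

ρ_k = kρ / (1 + (k−1)ρ) = 2·0.84 / (1 + 1·0.84) = 1.680 / 1.840 = 0.913.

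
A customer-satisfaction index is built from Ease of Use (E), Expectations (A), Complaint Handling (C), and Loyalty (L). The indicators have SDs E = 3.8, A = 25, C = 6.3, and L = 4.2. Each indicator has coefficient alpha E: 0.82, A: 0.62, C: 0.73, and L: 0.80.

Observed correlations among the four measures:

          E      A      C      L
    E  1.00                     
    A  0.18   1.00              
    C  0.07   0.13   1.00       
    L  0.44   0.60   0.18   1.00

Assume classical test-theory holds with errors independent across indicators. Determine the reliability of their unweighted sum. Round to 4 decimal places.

Var(E+A+C+L) = 3.8² + 25² + 6.3² + 4.2² + 2·[3.8·25·0.18 + 3.8·6.3·0.07 + 3.8·4.2·0.44 + 25·6.3·0.13 + 25·4.2·0.60 + 6.3·4.2·0.18] = 696.77 + 228.072 = 924.842.
With uncorrelated errors the cross-covariances are all true-score covariance, so they carry over unchanged; only the diagonal terms shrink to ρᵢσᵢ².
True-score variance = [3.8²·0.82 + 25²·0.62 + 6.3²·0.73 + 4.2²·0.80] + 228.072 = 442.426 + 228.072 = 670.498.
Reliability = 670.498 / 924.842 = 0.7250.

0.7250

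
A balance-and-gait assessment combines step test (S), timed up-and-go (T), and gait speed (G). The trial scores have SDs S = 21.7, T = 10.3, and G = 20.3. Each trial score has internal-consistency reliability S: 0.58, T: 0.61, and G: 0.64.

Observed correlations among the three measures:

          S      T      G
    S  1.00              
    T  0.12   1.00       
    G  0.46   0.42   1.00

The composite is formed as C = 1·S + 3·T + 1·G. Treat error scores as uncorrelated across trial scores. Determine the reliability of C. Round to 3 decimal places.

0.755

Var(C) = 21.7² + 3²·10.3² + 20.3² + 2·[3·21.7·10.3·0.12 + 21.7·20.3·0.46 + 3·10.3·20.3·0.42] = 1837.79 + 1093.1 = 2930.89.
Under uncorrelated errors the observed covariances equal the true-score covariances, so only the own-variance terms attenuate.
True-score variance = [21.7²·0.58 + 3²·10.3²·0.61 + 20.3²·0.64] + 1093.1 = 1119.29 + 1093.1 = 2212.39.
Reliability = 2212.39 / 2930.89 = 0.755.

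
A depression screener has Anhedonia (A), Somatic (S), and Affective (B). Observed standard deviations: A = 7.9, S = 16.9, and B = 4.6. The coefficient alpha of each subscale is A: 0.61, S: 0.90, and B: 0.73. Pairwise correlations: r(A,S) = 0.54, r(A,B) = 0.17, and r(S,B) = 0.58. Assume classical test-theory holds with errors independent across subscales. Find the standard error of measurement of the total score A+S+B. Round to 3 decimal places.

7.656

Var(total) = 369.18 + 246.725 = 615.905.
True-score variance = 310.566 + 246.725 = 557.291, so reliability = 0.9048.
Error variance = 615.905 − 557.291 = 58.6141; SEM = √58.6141 = 7.656.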